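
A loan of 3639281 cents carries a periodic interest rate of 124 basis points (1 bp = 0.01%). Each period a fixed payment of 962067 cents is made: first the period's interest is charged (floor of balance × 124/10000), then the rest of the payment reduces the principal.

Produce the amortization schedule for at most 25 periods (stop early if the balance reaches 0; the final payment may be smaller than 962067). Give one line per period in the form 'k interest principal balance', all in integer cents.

1 45127 916940 2722341
2 33757 928310 1794031
3 22245 939822 854209
4 10592 854209 0

1. interest=⌊3639281·124/10000⌋=45127; principal=962067-45127=916940; balance=3639281-916940=2722341
2. interest=⌊2722341·124/10000⌋=33757; principal=962067-33757=928310; balance=2722341-928310=1794031
3. interest=⌊1794031·124/10000⌋=22245; principal=962067-22245=939822; balance=1794031-939822=854209
4. interest=⌊854209·124/10000⌋=10592; principal=min(962067-10592,854209)=854209; balance=854209-854209=0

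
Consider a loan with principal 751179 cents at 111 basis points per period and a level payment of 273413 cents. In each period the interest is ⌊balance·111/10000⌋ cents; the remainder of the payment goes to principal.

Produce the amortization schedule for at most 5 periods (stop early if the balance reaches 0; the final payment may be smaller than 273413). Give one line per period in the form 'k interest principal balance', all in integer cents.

1 8338 265075 486104
2 5395 268018 218086
3 2420 218086 0

1. interest=⌊751179·111/10000⌋=8338; principal=273413-8338=265075; balance=751179-265075=486104
2. interest=⌊486104·111/10000⌋=5395; principal=273413-5395=268018; balance=486104-268018=218086
3. interest=⌊218086·111/10000⌋=2420; principal=min(273413-2420,218086)=218086; balance=218086-218086=0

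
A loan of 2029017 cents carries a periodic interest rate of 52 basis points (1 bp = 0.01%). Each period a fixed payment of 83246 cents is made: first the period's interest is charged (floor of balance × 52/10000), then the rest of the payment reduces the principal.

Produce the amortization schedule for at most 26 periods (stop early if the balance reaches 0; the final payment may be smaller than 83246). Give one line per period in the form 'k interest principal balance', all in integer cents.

1. interest=⌊2029017·52/10000⌋=10550; principal=83246-10550=72696; balance=2029017-72696=1956321
2. interest=⌊1956321·52/10000⌋=10172; principal=83246-10172=73074; balance=1956321-73074=1883247
3. interest=⌊1883247·52/10000⌋=9792; principal=83246-9792=73454; balance=1883247-73454=1809793
4. interest=⌊1809793·52/10000⌋=9410; principal=83246-9410=73836; balance=1809793-73836=1735957
5. interest=⌊1735957·52/10000⌋=9026; principal=83246-9026=74220; balance=1735957-74220=1661737
6. interest=⌊1661737·52/10000⌋=8641; principal=83246-8641=74605; balance=1661737-74605=1587132
7. interest=⌊1587132·52/10000⌋=8253; principal=83246-8253=74993; balance=1587132-74993=1512139
8. interest=⌊1512139·52/10000⌋=7863; principal=83246-7863=75383; balance=1512139-75383=1436756
9. interest=⌊1436756·52/10000⌋=7471; principal=83246-7471=75775; balance=1436756-75775=1360981
10. interest=⌊1360981·52/10000⌋=7077; principal=83246-7077=76169; balance=1360981-76169=1284812
11. interest=⌊1284812·52/10000⌋=6681; principal=83246-6681=76565; balance=1284812-76565=1208247
12. interest=⌊1208247·52/10000⌋=6282; principal=83246-6282=76964; balance=1208247-76964=1131283
13. interest=⌊1131283·52/10000⌋=5882; principal=83246-5882=77364; balance=1131283-77364=1053919
14. interest=⌊1053919·52/10000⌋=5480; principal=83246-5480=77766; balance=1053919-77766=976153
15. interest=⌊976153·52/10000⌋=5075; principal=83246-5075=78171; balance=976153-78171=897982
16. interest=⌊897982·52/10000⌋=4669; principal=83246-4669=78577; balance=897982-78577=819405
17. interest=⌊819405·52/10000⌋=4260; principal=83246-4260=78986; balance=819405-78986=740419
18. interest=⌊740419·52/10000⌋=3850; principal=83246-3850=79396; balance=740419-79396=661023
19. interest=⌊661023·52/10000⌋=3437; principal=83246-3437=79809; balance=661023-79809=581214
20. interest=⌊581214·52/10000⌋=3022; principal=83246-3022=80224; balance=581214-80224=500990
21. interest=⌊500990·52/10000⌋=2605; principal=83246-2605=80641; balance=500990-80641=420349
22. interest=⌊420349·52/10000⌋=2185; principal=83246-2185=81061; balance=420349-81061=339288
23. interest=⌊339288·52/10000⌋=1764; principal=83246-1764=81482; balance=339288-81482=257806
24. interest=⌊257806·52/10000⌋=1340; principal=83246-1340=81906; balance=257806-81906=175900
25. interest=⌊175900·52/10000⌋=914; principal=83246-914=82332; balance=175900-82332=93568
26. interest=⌊93568·52/10000⌋=486; principal=83246-486=82760; balance=93568-82760=10808

1 10550 72696 1956321
2 10172 73074 1883247
3 9792 73454 1809793
4 9410 73836 1735957
5 9026 74220 1661737
6 8641 74605 1587132
7 8253 74993 1512139
8 7863 75383 1436756
9 7471 75775 1360981
10 7077 76169 1284812
11 6681 76565 1208247
12 6282 76964 1131283
13 5882 77364 1053919
14 5480 77766 976153
15 5075 78171 897982
16 4669 78577 819405
17 4260 78986 740419
18 3850 79396 661023
19 3437 79809 581214
20 3022 80224 500990
21 2605 80641 420349
22 2185 81061 339288
23 1764 81482 257806
24 1340 81906 175900
25 914 82332 93568
26 486 82760 10808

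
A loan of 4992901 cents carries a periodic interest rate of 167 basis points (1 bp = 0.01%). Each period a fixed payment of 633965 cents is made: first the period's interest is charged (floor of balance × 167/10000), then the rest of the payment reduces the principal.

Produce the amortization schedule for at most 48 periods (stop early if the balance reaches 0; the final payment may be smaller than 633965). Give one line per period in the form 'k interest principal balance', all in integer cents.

1 83381 550584 4442317
2 74186 559779 3882538
3 64838 569127 3313411
4 55333 578632 2734779
5 45670 588295 2146484
6 35846 598119 1548365
7 25857 608108 940257
8 15702 618263 321994
9 5377 321994 0

1. interest=⌊4992901·167/10000⌋=83381; principal=633965-83381=550584; balance=4992901-550584=4442317
2. interest=⌊4442317·167/10000⌋=74186; principal=633965-74186=559779; balance=4442317-559779=3882538
3. interest=⌊3882538·167/10000⌋=64838; principal=633965-64838=569127; balance=3882538-569127=3313411
4. interest=⌊3313411·167/10000⌋=55333; principal=633965-55333=578632; balance=3313411-578632=2734779
5. interest=⌊2734779·167/10000⌋=45670; principal=633965-45670=588295; balance=2734779-588295=2146484
6. interest=⌊2146484·167/10000⌋=35846; principal=633965-35846=598119; balance=2146484-598119=1548365
7. interest=⌊1548365·167/10000⌋=25857; principal=633965-25857=608108; balance=1548365-608108=940257
8. interest=⌊940257·167/10000⌋=15702; principal=633965-15702=618263; balance=940257-618263=321994
9. interest=⌊321994·167/10000⌋=5377; principal=min(633965-5377,321994)=321994; balance=321994-321994=0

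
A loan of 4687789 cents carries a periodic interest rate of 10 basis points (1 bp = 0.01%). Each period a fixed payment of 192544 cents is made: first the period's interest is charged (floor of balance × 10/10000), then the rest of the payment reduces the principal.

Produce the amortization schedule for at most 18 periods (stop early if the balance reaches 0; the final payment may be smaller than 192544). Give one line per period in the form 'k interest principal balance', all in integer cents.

1. interest=⌊4687789·10/10000⌋=4687; principal=192544-4687=187857; balance=4687789-187857=4499932
2. interest=⌊4499932·10/10000⌋=4499; principal=192544-4499=188045; balance=4499932-188045=4311887
3. interest=⌊4311887·10/10000⌋=4311; principal=192544-4311=188233; balance=4311887-188233=4123654
4. interest=⌊4123654·10/10000⌋=4123; principal=192544-4123=188421; balance=4123654-188421=3935233
5. interest=⌊3935233·10/10000⌋=3935; principal=192544-3935=188609; balance=3935233-188609=3746624
6. interest=⌊3746624·10/10000⌋=3746; principal=192544-3746=188798; balance=3746624-188798=3557826
7. interest=⌊3557826·10/10000⌋=3557; principal=192544-3557=188987; balance=3557826-188987=3368839
8. interest=⌊3368839·10/10000⌋=3368; principal=192544-3368=189176; balance=3368839-189176=3179663
9. interest=⌊3179663·10/10000⌋=3179; principal=192544-3179=189365; balance=3179663-189365=2990298
10. interest=⌊2990298·10/10000⌋=2990; principal=192544-2990=189554; balance=2990298-189554=2800744
11. interest=⌊2800744·10/10000⌋=2800; principal=192544-2800=189744; balance=2800744-189744=2611000
12. interest=⌊2611000·10/10000⌋=2611; principal=192544-2611=189933; balance=2611000-189933=2421067
13. interest=⌊2421067·10/10000⌋=2421; principal=192544-2421=190123; balance=2421067-190123=2230944
14. interest=⌊2230944·10/10000⌋=2230; principal=192544-2230=190314; balance=2230944-190314=2040630
15. interest=⌊2040630·10/10000⌋=2040; principal=192544-2040=190504; balance=2040630-190504=1850126
16. interest=⌊1850126·10/10000⌋=1850; principal=192544-1850=190694; balance=1850126-190694=1659432
17. interest=⌊1659432·10/10000⌋=1659; principal=192544-1659=190885; balance=1659432-190885=1468547
18. interest=⌊1468547·10/10000⌋=1468; principal=192544-1468=191076; balance=1468547-191076=1277471

1 4687 187857 4499932
2 4499 188045 4311887
3 4311 188233 4123654
4 4123 188421 3935233
5 3935 188609 3746624
6 3746 188798 3557826
7 3557 188987 3368839
8 3368 189176 3179663
9 3179 189365 2990298
10 2990 189554 2800744
11 2800 189744 2611000
12 2611 189933 2421067
13 2421 190123 2230944
14 2230 190314 2040630
15 2040 190504 1850126
16 1850 190694 1659432
17 1659 190885 1468547
18 1468 191076 1277471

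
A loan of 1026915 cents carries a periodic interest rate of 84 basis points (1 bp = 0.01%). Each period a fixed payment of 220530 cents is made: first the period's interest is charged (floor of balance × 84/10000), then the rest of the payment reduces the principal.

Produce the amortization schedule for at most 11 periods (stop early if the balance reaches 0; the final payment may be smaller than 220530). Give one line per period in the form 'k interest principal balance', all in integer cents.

1 8626 211904 815011
2 6846 213684 601327
3 5051 215479 385848
4 3241 217289 168559
5 1415 168559 0

1. interest=⌊1026915·84/10000⌋=8626; principal=220530-8626=211904; balance=1026915-211904=815011
2. interest=⌊815011·84/10000⌋=6846; principal=220530-6846=213684; balance=815011-213684=601327
3. interest=⌊601327·84/10000⌋=5051; principal=220530-5051=215479; balance=601327-215479=385848
4. interest=⌊385848·84/10000⌋=3241; principal=220530-3241=217289; balance=385848-217289=168559
5. interest=⌊168559·84/10000⌋=1415; principal=min(220530-1415,168559)=168559; balance=168559-168559=0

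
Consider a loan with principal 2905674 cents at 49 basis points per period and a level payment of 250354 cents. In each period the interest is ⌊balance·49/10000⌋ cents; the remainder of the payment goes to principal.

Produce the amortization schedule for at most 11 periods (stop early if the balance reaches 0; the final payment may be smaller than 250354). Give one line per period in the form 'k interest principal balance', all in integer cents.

1 14237 236117 2669557
2 13080 237274 2432283
3 11918 238436 2193847
4 10749 239605 1954242
5 9575 240779 1713463
6 8395 241959 1471504
7 7210 243144 1228360
8 6018 244336 984024
9 4821 245533 738491
10 3618 246736 491755
11 2409 247945 243810

1. interest=⌊2905674·49/10000⌋=14237; principal=250354-14237=236117; balance=2905674-236117=2669557
2. interest=⌊2669557·49/10000⌋=13080; principal=250354-13080=237274; balance=2669557-237274=2432283
3. interest=⌊2432283·49/10000⌋=11918; principal=250354-11918=238436; balance=2432283-238436=2193847
4. interest=⌊2193847·49/10000⌋=10749; principal=250354-10749=239605; balance=2193847-239605=1954242
5. interest=⌊1954242·49/10000⌋=9575; principal=250354-9575=240779; balance=1954242-240779=1713463
6. interest=⌊1713463·49/10000⌋=8395; principal=250354-8395=241959; balance=1713463-241959=1471504
7. interest=⌊1471504·49/10000⌋=7210; principal=250354-7210=243144; balance=1471504-243144=1228360
8. interest=⌊1228360·49/10000⌋=6018; principal=250354-6018=244336; balance=1228360-244336=984024
9. interest=⌊984024·49/10000⌋=4821; principal=250354-4821=245533; balance=984024-245533=738491
10. interest=⌊738491·49/10000⌋=3618; principal=250354-3618=246736; balance=738491-246736=491755
11. interest=⌊491755·49/10000⌋=2409; principal=250354-2409=247945; balance=491755-247945=243810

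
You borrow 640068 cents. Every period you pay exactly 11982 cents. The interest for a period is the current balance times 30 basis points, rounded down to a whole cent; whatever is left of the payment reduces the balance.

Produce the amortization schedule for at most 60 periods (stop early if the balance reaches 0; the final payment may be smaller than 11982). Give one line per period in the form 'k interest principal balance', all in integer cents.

1. interest=⌊640068·30/10000⌋=1920; principal=11982-1920=10062; balance=640068-10062=630006
2. interest=⌊630006·30/10000⌋=1890; principal=11982-1890=10092; balance=630006-10092=619914
3. interest=⌊619914·30/10000⌋=1859; principal=11982-1859=10123; balance=619914-10123=609791
4. interest=⌊609791·30/10000⌋=1829; principal=11982-1829=10153; balance=609791-10153=599638
5. interest=⌊599638·30/10000⌋=1798; principal=11982-1798=10184; balance=599638-10184=589454
6. interest=⌊589454·30/10000⌋=1768; principal=11982-1768=10214; balance=589454-10214=579240
7. interest=⌊579240·30/10000⌋=1737; principal=11982-1737=10245; balance=579240-10245=568995
8. interest=⌊568995·30/10000⌋=1706; principal=11982-1706=10276; balance=568995-10276=558719
9. interest=⌊558719·30/10000⌋=1676; principal=11982-1676=10306; balance=558719-10306=548413
10. interest=⌊548413·30/10000⌋=1645; principal=11982-1645=10337; balance=548413-10337=538076
11. interest=⌊538076·30/10000⌋=1614; principal=11982-1614=10368; balance=538076-10368=527708
12. interest=⌊527708·30/10000⌋=1583; principal=11982-1583=10399; balance=527708-10399=517309
13. interest=⌊517309·30/10000⌋=1551; principal=11982-1551=10431; balance=517309-10431=506878
14. interest=⌊506878·30/10000⌋=1520; principal=11982-1520=10462; balance=506878-10462=496416
15. interest=⌊496416·30/10000⌋=1489; principal=11982-1489=10493; balance=496416-10493=485923
16. interest=⌊485923·30/10000⌋=1457; principal=11982-1457=10525; balance=485923-10525=475398
17. interest=⌊475398·30/10000⌋=1426; principal=11982-1426=10556; balance=475398-10556=464842
18. interest=⌊464842·30/10000⌋=1394; principal=11982-1394=10588; balance=464842-10588=454254
19. interest=⌊454254·30/10000⌋=1362; principal=11982-1362=10620; balance=454254-10620=443634
20. interest=⌊443634·30/10000⌋=1330; principal=11982-1330=10652; balance=443634-10652=432982
21. interest=⌊432982·30/10000⌋=1298; principal=11982-1298=10684; balance=432982-10684=422298
22. interest=⌊422298·30/10000⌋=1266; principal=11982-1266=10716; balance=422298-10716=411582
23. interest=⌊411582·30/10000⌋=1234; principal=11982-1234=10748; balance=411582-10748=400834
24. interest=⌊400834·30/10000⌋=1202; principal=11982-1202=10780; balance=400834-10780=390054
25. interest=⌊390054·30/10000⌋=1170; principal=11982-1170=10812; balance=390054-10812=379242
26. interest=⌊379242·30/10000⌋=1137; principal=11982-1137=10845; balance=379242-10845=368397
27. interest=⌊368397·30/10000⌋=1105; principal=11982-1105=10877; balance=368397-10877=357520
28. interest=⌊357520·30/10000⌋=1072; principal=11982-1072=10910; balance=357520-10910=346610
29. interest=⌊346610·30/10000⌋=1039; principal=11982-1039=10943; balance=346610-10943=335667
30. interest=⌊335667·30/10000⌋=1007; principal=11982-1007=10975; balance=335667-10975=324692
31. interest=⌊324692·30/10000⌋=974; principal=11982-974=11008; balance=324692-11008=313684
32. interest=⌊313684·30/10000⌋=941; principal=11982-941=11041; balance=313684-11041=302643
33. interest=⌊302643·30/10000⌋=907; principal=11982-907=11075; balance=302643-11075=291568
34. interest=⌊291568·30/10000⌋=874; principal=11982-874=11108; balance=291568-11108=280460
35. interest=⌊280460·30/10000⌋=841; principal=11982-841=11141; balance=280460-11141=269319
36. interest=⌊269319·30/10000⌋=807; principal=11982-807=11175; balance=269319-11175=258144
37. interest=⌊258144·30/10000⌋=774; principal=11982-774=11208; balance=258144-11208=246936
38. interest=⌊246936·30/10000⌋=740; principal=11982-740=11242; balance=246936-11242=235694
39. interest=⌊235694·30/10000⌋=707; principal=11982-707=11275; balance=235694-11275=224419
40. interest=⌊224419·30/10000⌋=673; principal=11982-673=11309; balance=224419-11309=213110
41. interest=⌊213110·30/10000⌋=639; principal=11982-639=11343; balance=213110-11343=201767
42. interest=⌊201767·30/10000⌋=605; principal=11982-605=11377; balance=201767-11377=190390
43. interest=⌊190390·30/10000⌋=571; principal=11982-571=11411; balance=190390-11411=178979
44. interest=⌊178979·30/10000⌋=536; principal=11982-536=11446; balance=178979-11446=167533
45. interest=⌊167533·30/10000⌋=502; principal=11982-502=11480; balance=167533-11480=156053
46. interest=⌊156053·30/10000⌋=468; principal=11982-468=11514; balance=156053-11514=144539
47. interest=⌊144539·30/10000⌋=433; principal=11982-433=11549; balance=144539-11549=132990
48. interest=⌊132990·30/10000⌋=398; principal=11982-398=11584; balance=132990-11584=121406
49. interest=⌊121406·30/10000⌋=364; principal=11982-364=11618; balance=121406-11618=109788
50. interest=⌊109788·30/10000⌋=329; principal=11982-329=11653; balance=109788-11653=98135
51. interest=⌊98135·30/10000⌋=294; principal=11982-294=11688; balance=98135-11688=86447
52. interest=⌊86447·30/10000⌋=259; principal=11982-259=11723; balance=86447-11723=74724
53. interest=⌊74724·30/10000⌋=224; principal=11982-224=11758; balance=74724-11758=62966
54. interest=⌊62966·30/10000⌋=188; principal=11982-188=11794; balance=62966-11794=51172
55. interest=⌊51172·30/10000⌋=153; principal=11982-153=11829; balance=51172-11829=39343
56. interest=⌊39343·30/10000⌋=118; principal=11982-118=11864; balance=39343-11864=27479
57. interest=⌊27479·30/10000⌋=82; principal=11982-82=11900; balance=27479-11900=15579
58. interest=⌊15579·30/10000⌋=46; principal=11982-46=11936; balance=15579-11936=3643
59. interest=⌊3643·30/10000⌋=10; principal=min(11982-10,3643)=3643; balance=3643-3643=0

1 1920 10062 630006
2 1890 10092 619914
3 1859 10123 609791
4 1829 10153 599638
5 1798 10184 589454
6 1768 10214 579240
7 1737 10245 568995
8 1706 10276 558719
9 1676 10306 548413
10 1645 10337 538076
11 1614 10368 527708
12 1583 10399 517309
13 1551 10431 506878
14 1520 10462 496416
15 1489 10493 485923
16 1457 10525 475398
17 1426 10556 464842
18 1394 10588 454254
19 1362 10620 443634
20 1330 10652 432982
21 1298 10684 422298
22 1266 10716 411582
23 1234 10748 400834
24 1202 10780 390054
25 1170 10812 379242
26 1137 10845 368397
27 1105 10877 357520
28 1072 10910 346610
29 1039 10943 335667
30 1007 10975 324692
31 974 11008 313684
32 941 11041 302643
33 907 11075 291568
34 874 11108 280460
35 841 11141 269319
36 807 11175 258144
37 774 11208 246936
38 740 11242 235694
39 707 11275 224419
40 673 11309 213110
41 639 11343 201767
42 605 11377 190390
43 571 11411 178979
44 536 11446 167533
45 502 11480 156053
46 468 11514 144539
47 433 11549 132990
48 398 11584 121406
49 364 11618 109788
50 329 11653 98135
51 294 11688 86447
52 259 11723 74724
53 224 11758 62966
54 188 11794 51172
55 153 11829 39343
56 118 11864 27479
57 82 11900 15579
58 46 11936 3643
59 10 3643 0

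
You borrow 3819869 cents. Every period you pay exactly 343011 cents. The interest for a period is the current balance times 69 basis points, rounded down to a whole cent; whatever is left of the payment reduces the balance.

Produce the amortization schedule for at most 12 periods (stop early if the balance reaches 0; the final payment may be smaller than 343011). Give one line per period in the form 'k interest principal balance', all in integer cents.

1 26357 316654 3503215
2 24172 318839 3184376
3 21972 321039 2863337
4 19757 323254 2540083
5 17526 325485 2214598
6 15280 327731 1886867
7 13019 329992 1556875
8 10742 332269 1224606
9 8449 334562 890044
10 6141 336870 553174
11 3816 339195 213979
12 1476 213979 0

1. interest=⌊3819869·69/10000⌋=26357; principal=343011-26357=316654; balance=3819869-316654=3503215
2. interest=⌊3503215·69/10000⌋=24172; principal=343011-24172=318839; balance=3503215-318839=3184376
3. interest=⌊3184376·69/10000⌋=21972; principal=343011-21972=321039; balance=3184376-321039=2863337
4. interest=⌊2863337·69/10000⌋=19757; principal=343011-19757=323254; balance=2863337-323254=2540083
5. interest=⌊2540083·69/10000⌋=17526; principal=343011-17526=325485; balance=2540083-325485=2214598
6. interest=⌊2214598·69/10000⌋=15280; principal=343011-15280=327731; balance=2214598-327731=1886867
7. interest=⌊1886867·69/10000⌋=13019; principal=343011-13019=329992; balance=1886867-329992=1556875
8. interest=⌊1556875·69/10000⌋=10742; principal=343011-10742=332269; balance=1556875-332269=1224606
9. interest=⌊1224606·69/10000⌋=8449; principal=343011-8449=334562; balance=1224606-334562=890044
10. interest=⌊890044·69/10000⌋=6141; principal=343011-6141=336870; balance=890044-336870=553174
11. interest=⌊553174·69/10000⌋=3816; principal=343011-3816=339195; balance=553174-339195=213979
12. interest=⌊213979·69/10000⌋=1476; principal=min(343011-1476,213979)=213979; balance=213979-213979=0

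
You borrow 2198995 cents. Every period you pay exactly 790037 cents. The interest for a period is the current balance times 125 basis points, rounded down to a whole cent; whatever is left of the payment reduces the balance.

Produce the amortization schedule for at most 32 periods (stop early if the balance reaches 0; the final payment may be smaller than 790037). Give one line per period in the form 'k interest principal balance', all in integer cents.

1. interest=⌊2198995·125/10000⌋=27487; principal=790037-27487=762550; balance=2198995-762550=1436445
2. interest=⌊1436445·125/10000⌋=17955; principal=790037-17955=772082; balance=1436445-772082=664363
3. interest=⌊664363·125/10000⌋=8304; principal=min(790037-8304,664363)=664363; balance=664363-664363=0

1 27487 762550 1436445
2 17955 772082 664363
3 8304 664363 0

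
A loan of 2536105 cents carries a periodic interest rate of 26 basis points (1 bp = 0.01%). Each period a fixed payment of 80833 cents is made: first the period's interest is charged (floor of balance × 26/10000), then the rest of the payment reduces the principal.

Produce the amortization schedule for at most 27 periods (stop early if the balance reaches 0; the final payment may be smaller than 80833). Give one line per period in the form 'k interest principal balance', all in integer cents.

1. interest=⌊2536105·26/10000⌋=6593; principal=80833-6593=74240; balance=2536105-74240=2461865
2. interest=⌊2461865·26/10000⌋=6400; principal=80833-6400=74433; balance=2461865-74433=2387432
3. interest=⌊2387432·26/10000⌋=6207; principal=80833-6207=74626; balance=2387432-74626=2312806
4. interest=⌊2312806·26/10000⌋=6013; principal=80833-6013=74820; balance=2312806-74820=2237986
5. interest=⌊2237986·26/10000⌋=5818; principal=80833-5818=75015; balance=2237986-75015=2162971
6. interest=⌊2162971·26/10000⌋=5623; principal=80833-5623=75210; balance=2162971-75210=2087761
7. interest=⌊2087761·26/10000⌋=5428; principal=80833-5428=75405; balance=2087761-75405=2012356
8. interest=⌊2012356·26/10000⌋=5232; principal=80833-5232=75601; balance=2012356-75601=1936755
9. interest=⌊1936755·26/10000⌋=5035; principal=80833-5035=75798; balance=1936755-75798=1860957
10. interest=⌊1860957·26/10000⌋=4838; principal=80833-4838=75995; balance=1860957-75995=1784962
11. interest=⌊1784962·26/10000⌋=4640; principal=80833-4640=76193; balance=1784962-76193=1708769
12. interest=⌊1708769·26/10000⌋=4442; principal=80833-4442=76391; balance=1708769-76391=1632378
13. interest=⌊1632378·26/10000⌋=4244; principal=80833-4244=76589; balance=1632378-76589=1555789
14. interest=⌊1555789·26/10000⌋=4045; principal=80833-4045=76788; balance=1555789-76788=1479001
15. interest=⌊1479001·26/10000⌋=3845; principal=80833-3845=76988; balance=1479001-76988=1402013
16. interest=⌊1402013·26/10000⌋=3645; principal=80833-3645=77188; balance=1402013-77188=1324825
17. interest=⌊1324825·26/10000⌋=3444; principal=80833-3444=77389; balance=1324825-77389=1247436
18. interest=⌊1247436·26/10000⌋=3243; principal=80833-3243=77590; balance=1247436-77590=1169846
19. interest=⌊1169846·26/10000⌋=3041; principal=80833-3041=77792; balance=1169846-77792=1092054
20. interest=⌊1092054·26/10000⌋=2839; principal=80833-2839=77994; balance=1092054-77994=1014060
21. interest=⌊1014060·26/10000⌋=2636; principal=80833-2636=78197; balance=1014060-78197=935863
22. interest=⌊935863·26/10000⌋=2433; principal=80833-2433=78400; balance=935863-78400=857463
23. interest=⌊857463·26/10000⌋=2229; principal=80833-2229=78604; balance=857463-78604=778859
24. interest=⌊778859·26/10000⌋=2025; principal=80833-2025=78808; balance=778859-78808=700051
25. interest=⌊700051·26/10000⌋=1820; principal=80833-1820=79013; balance=700051-79013=621038
26. interest=⌊621038·26/10000⌋=1614; principal=80833-1614=79219; balance=621038-79219=541819
27. interest=⌊541819·26/10000⌋=1408; principal=80833-1408=79425; balance=541819-79425=462394

1 6593 74240 2461865
2 6400 74433 2387432
3 6207 74626 2312806
4 6013 74820 2237986
5 5818 75015 2162971
6 5623 75210 2087761
7 5428 75405 2012356
8 5232 75601 1936755
9 5035 75798 1860957
10 4838 75995 1784962
11 4640 76193 1708769
12 4442 76391 1632378
13 4244 76589 1555789
14 4045 76788 1479001
15 3845 76988 1402013
16 3645 77188 1324825
17 3444 77389 1247436
18 3243 77590 1169846
19 3041 77792 1092054
20 2839 77994 1014060
21 2636 78197 935863
22 2433 78400 857463
23 2229 78604 778859
24 2025 78808 700051
25 1820 79013 621038
26 1614 79219 541819
27 1408 79425 462394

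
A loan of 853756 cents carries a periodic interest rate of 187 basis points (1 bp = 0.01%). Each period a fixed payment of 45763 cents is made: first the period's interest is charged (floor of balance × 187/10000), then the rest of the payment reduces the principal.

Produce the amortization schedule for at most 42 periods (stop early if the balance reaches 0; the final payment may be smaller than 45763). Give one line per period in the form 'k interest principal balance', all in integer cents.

1. interest=⌊853756·187/10000⌋=15965; principal=45763-15965=29798; balance=853756-29798=823958
2. interest=⌊823958·187/10000⌋=15408; principal=45763-15408=30355; balance=823958-30355=793603
3. interest=⌊793603·187/10000⌋=14840; principal=45763-14840=30923; balance=793603-30923=762680
4. interest=⌊762680·187/10000⌋=14262; principal=45763-14262=31501; balance=762680-31501=731179
5. interest=⌊731179·187/10000⌋=13673; principal=45763-13673=32090; balance=731179-32090=699089
6. interest=⌊699089·187/10000⌋=13072; principal=45763-13072=32691; balance=699089-32691=666398
7. interest=⌊666398·187/10000⌋=12461; principal=45763-12461=33302; balance=666398-33302=633096
8. interest=⌊633096·187/10000⌋=11838; principal=45763-11838=33925; balance=633096-33925=599171
9. interest=⌊599171·187/10000⌋=11204; principal=45763-11204=34559; balance=599171-34559=564612
10. interest=⌊564612·187/10000⌋=10558; principal=45763-10558=35205; balance=564612-35205=529407
11. interest=⌊529407·187/10000⌋=9899; principal=45763-9899=35864; balance=529407-35864=493543
12. interest=⌊493543·187/10000⌋=9229; principal=45763-9229=36534; balance=493543-36534=457009
13. interest=⌊457009·187/10000⌋=8546; principal=45763-8546=37217; balance=457009-37217=419792
14. interest=⌊419792·187/10000⌋=7850; principal=45763-7850=37913; balance=419792-37913=381879
15. interest=⌊381879·187/10000⌋=7141; principal=45763-7141=38622; balance=381879-38622=343257
16. interest=⌊343257·187/10000⌋=6418; principal=45763-6418=39345; balance=343257-39345=303912
17. interest=⌊303912·187/10000⌋=5683; principal=45763-5683=40080; balance=303912-40080=263832
18. interest=⌊263832·187/10000⌋=4933; principal=45763-4933=40830; balance=263832-40830=223002
19. interest=⌊223002·187/10000⌋=4170; principal=45763-4170=41593; balance=223002-41593=181409
20. interest=⌊181409·187/10000⌋=3392; principal=45763-3392=42371; balance=181409-42371=139038
21. interest=⌊139038·187/10000⌋=2600; principal=45763-2600=43163; balance=139038-43163=95875
22. interest=⌊95875·187/10000⌋=1792; principal=45763-1792=43971; balance=95875-43971=51904
23. interest=⌊51904·187/10000⌋=970; principal=45763-970=44793; balance=51904-44793=7111
24. interest=⌊7111·187/10000⌋=132; principal=min(45763-132,7111)=7111; balance=7111-7111=0

1 15965 29798 823958
2 15408 30355 793603
3 14840 30923 762680
4 14262 31501 731179
5 13673 32090 699089
6 13072 32691 666398
7 12461 33302 633096
8 11838 33925 599171
9 11204 34559 564612
10 10558 35205 529407
11 9899 35864 493543
12 9229 36534 457009
13 8546 37217 419792
14 7850 37913 381879
15 7141 38622 343257
16 6418 39345 303912
17 5683 40080 263832
18 4933 40830 223002
19 4170 41593 181409
20 3392 42371 139038
21 2600 43163 95875
22 1792 43971 51904
23 970 44793 7111
24 132 7111 0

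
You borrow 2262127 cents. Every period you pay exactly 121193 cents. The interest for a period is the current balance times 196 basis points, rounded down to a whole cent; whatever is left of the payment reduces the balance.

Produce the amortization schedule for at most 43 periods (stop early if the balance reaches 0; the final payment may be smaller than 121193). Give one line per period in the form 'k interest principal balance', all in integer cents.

1 44337 76856 2185271
2 42831 78362 2106909
3 41295 79898 2027011
4 39729 81464 1945547
5 38132 83061 1862486
6 36504 84689 1777797
7 34844 86349 1691448
8 33152 88041 1603407
9 31426 89767 1513640
10 29667 91526 1422114
11 27873 93320 1328794
12 26044 95149 1233645
13 24179 97014 1136631
14 22277 98916 1037715
15 20339 100854 936861
16 18362 102831 834030
17 16346 104847 729183
18 14291 106902 622281
19 12196 108997 513284
20 10060 111133 402151
21 7882 113311 288840
22 5661 115532 173308
23 3396 117797 55511
24 1088 55511 0

1. interest=⌊2262127·196/10000⌋=44337; principal=121193-44337=76856; balance=2262127-76856=2185271
2. interest=⌊2185271·196/10000⌋=42831; principal=121193-42831=78362; balance=2185271-78362=2106909
3. interest=⌊2106909·196/10000⌋=41295; principal=121193-41295=79898; balance=2106909-79898=2027011
4. interest=⌊2027011·196/10000⌋=39729; principal=121193-39729=81464; balance=2027011-81464=1945547
5. interest=⌊1945547·196/10000⌋=38132; principal=121193-38132=83061; balance=1945547-83061=1862486
6. interest=⌊1862486·196/10000⌋=36504; principal=121193-36504=84689; balance=1862486-84689=1777797
7. interest=⌊1777797·196/10000⌋=34844; principal=121193-34844=86349; balance=1777797-86349=1691448
8. interest=⌊1691448·196/10000⌋=33152; principal=121193-33152=88041; balance=1691448-88041=1603407
9. interest=⌊1603407·196/10000⌋=31426; principal=121193-31426=89767; balance=1603407-89767=1513640
10. interest=⌊1513640·196/10000⌋=29667; principal=121193-29667=91526; balance=1513640-91526=1422114
11. interest=⌊1422114·196/10000⌋=27873; principal=121193-27873=93320; balance=1422114-93320=1328794
12. interest=⌊1328794·196/10000⌋=26044; principal=121193-26044=95149; balance=1328794-95149=1233645
13. interest=⌊1233645·196/10000⌋=24179; principal=121193-24179=97014; balance=1233645-97014=1136631
14. interest=⌊1136631·196/10000⌋=22277; principal=121193-22277=98916; balance=1136631-98916=1037715
15. interest=⌊1037715·196/10000⌋=20339; principal=121193-20339=100854; balance=1037715-100854=936861
16. interest=⌊936861·196/10000⌋=18362; principal=121193-18362=102831; balance=936861-102831=834030
17. interest=⌊834030·196/10000⌋=16346; principal=121193-16346=104847; balance=834030-104847=729183
18. interest=⌊729183·196/10000⌋=14291; principal=121193-14291=106902; balance=729183-106902=622281
19. interest=⌊622281·196/10000⌋=12196; principal=121193-12196=108997; balance=622281-108997=513284
20. interest=⌊513284·196/10000⌋=10060; principal=121193-10060=111133; balance=513284-111133=402151
21. interest=⌊402151·196/10000⌋=7882; principal=121193-7882=113311; balance=402151-113311=288840
22. interest=⌊288840·196/10000⌋=5661; principal=121193-5661=115532; balance=288840-115532=173308
23. interest=⌊173308·196/10000⌋=3396; principal=121193-3396=117797; balance=173308-117797=55511
24. interest=⌊55511·196/10000⌋=1088; principal=min(121193-1088,55511)=55511; balance=55511-55511=0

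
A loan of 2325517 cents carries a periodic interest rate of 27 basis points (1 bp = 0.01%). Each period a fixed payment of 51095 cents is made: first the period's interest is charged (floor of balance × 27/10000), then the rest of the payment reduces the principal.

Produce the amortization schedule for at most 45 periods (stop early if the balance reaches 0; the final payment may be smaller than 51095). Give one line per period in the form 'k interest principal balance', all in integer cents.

1. interest=⌊2325517·27/10000⌋=6278; principal=51095-6278=44817; balance=2325517-44817=2280700
2. interest=⌊2280700·27/10000⌋=6157; principal=51095-6157=44938; balance=2280700-44938=2235762
3. interest=⌊2235762·27/10000⌋=6036; principal=51095-6036=45059; balance=2235762-45059=2190703
4. interest=⌊2190703·27/10000⌋=5914; principal=51095-5914=45181; balance=2190703-45181=2145522
5. interest=⌊2145522·27/10000⌋=5792; principal=51095-5792=45303; balance=2145522-45303=2100219
6. interest=⌊2100219·27/10000⌋=5670; principal=51095-5670=45425; balance=2100219-45425=2054794
7. interest=⌊2054794·27/10000⌋=5547; principal=51095-5547=45548; balance=2054794-45548=2009246
8. interest=⌊2009246·27/10000⌋=5424; principal=51095-5424=45671; balance=2009246-45671=1963575
9. interest=⌊1963575·27/10000⌋=5301; principal=51095-5301=45794; balance=1963575-45794=1917781
10. interest=⌊1917781·27/10000⌋=5178; principal=51095-5178=45917; balance=1917781-45917=1871864
11. interest=⌊1871864·27/10000⌋=5054; principal=51095-5054=46041; balance=1871864-46041=1825823
12. interest=⌊1825823·27/10000⌋=4929; principal=51095-4929=46166; balance=1825823-46166=1779657
13. interest=⌊1779657·27/10000⌋=4805; principal=51095-4805=46290; balance=1779657-46290=1733367
14. interest=⌊1733367·27/10000⌋=4680; principal=51095-4680=46415; balance=1733367-46415=1686952
15. interest=⌊1686952·27/10000⌋=4554; principal=51095-4554=46541; balance=1686952-46541=1640411
16. interest=⌊1640411·27/10000⌋=4429; principal=51095-4429=46666; balance=1640411-46666=1593745
17. interest=⌊1593745·27/10000⌋=4303; principal=51095-4303=46792; balance=1593745-46792=1546953
18. interest=⌊1546953·27/10000⌋=4176; principal=51095-4176=46919; balance=1546953-46919=1500034
19. interest=⌊1500034·27/10000⌋=4050; principal=51095-4050=47045; balance=1500034-47045=1452989
20. interest=⌊1452989·27/10000⌋=3923; principal=51095-3923=47172; balance=1452989-47172=1405817
21. interest=⌊1405817·27/10000⌋=3795; principal=51095-3795=47300; balance=1405817-47300=1358517
22. interest=⌊1358517·27/10000⌋=3667; principal=51095-3667=47428; balance=1358517-47428=1311089
23. interest=⌊1311089·27/10000⌋=3539; principal=51095-3539=47556; balance=1311089-47556=1263533
24. interest=⌊1263533·27/10000⌋=3411; principal=51095-3411=47684; balance=1263533-47684=1215849
25. interest=⌊1215849·27/10000⌋=3282; principal=51095-3282=47813; balance=1215849-47813=1168036
26. interest=⌊1168036·27/10000⌋=3153; principal=51095-3153=47942; balance=1168036-47942=1120094
27. interest=⌊1120094·27/10000⌋=3024; principal=51095-3024=48071; balance=1120094-48071=1072023
28. interest=⌊1072023·27/10000⌋=2894; principal=51095-2894=48201; balance=1072023-48201=1023822
29. interest=⌊1023822·27/10000⌋=2764; principal=51095-2764=48331; balance=1023822-48331=975491
30. interest=⌊975491·27/10000⌋=2633; principal=51095-2633=48462; balance=975491-48462=927029
31. interest=⌊927029·27/10000⌋=2502; principal=51095-2502=48593; balance=927029-48593=878436
32. interest=⌊878436·27/10000⌋=2371; principal=51095-2371=48724; balance=878436-48724=829712
33. interest=⌊829712·27/10000⌋=2240; principal=51095-2240=48855; balance=829712-48855=780857
34. interest=⌊780857·27/10000⌋=2108; principal=51095-2108=48987; balance=780857-48987=731870
35. interest=⌊731870·27/10000⌋=1976; principal=51095-1976=49119; balance=731870-49119=682751
36. interest=⌊682751·27/10000⌋=1843; principal=51095-1843=49252; balance=682751-49252=633499
37. interest=⌊633499·27/10000⌋=1710; principal=51095-1710=49385; balance=633499-49385=584114
38. interest=⌊584114·27/10000⌋=1577; principal=51095-1577=49518; balance=584114-49518=534596
39. interest=⌊534596·27/10000⌋=1443; principal=51095-1443=49652; balance=534596-49652=484944
40. interest=⌊484944·27/10000⌋=1309; principal=51095-1309=49786; balance=484944-49786=435158
41. interest=⌊435158·27/10000⌋=1174; principal=51095-1174=49921; balance=435158-49921=385237
42. interest=⌊385237·27/10000⌋=1040; principal=51095-1040=50055; balance=385237-50055=335182
43. interest=⌊335182·27/10000⌋=904; principal=51095-904=50191; balance=335182-50191=284991
44. interest=⌊284991·27/10000⌋=769; principal=51095-769=50326; balance=284991-50326=234665
45. interest=⌊234665·27/10000⌋=633; principal=51095-633=50462; balance=234665-50462=184203

1 6278 44817 2280700
2 6157 44938 2235762
3 6036 45059 2190703
4 5914 45181 2145522
5 5792 45303 2100219
6 5670 45425 2054794
7 5547 45548 2009246
8 5424 45671 1963575
9 5301 45794 1917781
10 5178 45917 1871864
11 5054 46041 1825823
12 4929 46166 1779657
13 4805 46290 1733367
14 4680 46415 1686952
15 4554 46541 1640411
16 4429 46666 1593745
17 4303 46792 1546953
18 4176 46919 1500034
19 4050 47045 1452989
20 3923 47172 1405817
21 3795 47300 1358517
22 3667 47428 1311089
23 3539 47556 1263533
24 3411 47684 1215849
25 3282 47813 1168036
26 3153 47942 1120094
27 3024 48071 1072023
28 2894 48201 1023822
29 2764 48331 975491
30 2633 48462 927029
31 2502 48593 878436
32 2371 48724 829712
33 2240 48855 780857
34 2108 48987 731870
35 1976 49119 682751
36 1843 49252 633499
37 1710 49385 584114
38 1577 49518 534596
39 1443 49652 484944
40 1309 49786 435158
41 1174 49921 385237
42 1040 50055 335182
43 904 50191 284991
44 769 50326 234665
45 633 50462 184203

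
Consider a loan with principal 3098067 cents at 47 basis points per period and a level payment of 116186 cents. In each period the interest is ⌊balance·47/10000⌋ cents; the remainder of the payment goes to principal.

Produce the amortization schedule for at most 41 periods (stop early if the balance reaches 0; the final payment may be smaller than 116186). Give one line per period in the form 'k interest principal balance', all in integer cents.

1 14560 101626 2996441
2 14083 102103 2894338
3 13603 102583 2791755
4 13121 103065 2688690
5 12636 103550 2585140
6 12150 104036 2481104
7 11661 104525 2376579
8 11169 105017 2271562
9 10676 105510 2166052
10 10180 106006 2060046
11 9682 106504 1953542
12 9181 107005 1846537
13 8678 107508 1739029
14 8173 108013 1631016
15 7665 108521 1522495
16 7155 109031 1413464
17 6643 109543 1303921
18 6128 110058 1193863
19 5611 110575 1083288
20 5091 111095 972193
21 4569 111617 860576
22 4044 112142 748434
23 3517 112669 635765
24 2988 113198 522567
25 2456 113730 408837
26 1921 114265 294572
27 1384 114802 179770
28 844 115342 64428
29 302 64428 0

1. interest=⌊3098067·47/10000⌋=14560; principal=116186-14560=101626; balance=3098067-101626=2996441
2. interest=⌊2996441·47/10000⌋=14083; principal=116186-14083=102103; balance=2996441-102103=2894338
3. interest=⌊2894338·47/10000⌋=13603; principal=116186-13603=102583; balance=2894338-102583=2791755
4. interest=⌊2791755·47/10000⌋=13121; principal=116186-13121=103065; balance=2791755-103065=2688690
5. interest=⌊2688690·47/10000⌋=12636; principal=116186-12636=103550; balance=2688690-103550=2585140
6. interest=⌊2585140·47/10000⌋=12150; principal=116186-12150=104036; balance=2585140-104036=2481104
7. interest=⌊2481104·47/10000⌋=11661; principal=116186-11661=104525; balance=2481104-104525=2376579
8. interest=⌊2376579·47/10000⌋=11169; principal=116186-11169=105017; balance=2376579-105017=2271562
9. interest=⌊2271562·47/10000⌋=10676; principal=116186-10676=105510; balance=2271562-105510=2166052
10. interest=⌊2166052·47/10000⌋=10180; principal=116186-10180=106006; balance=2166052-106006=2060046
11. interest=⌊2060046·47/10000⌋=9682; principal=116186-9682=106504; balance=2060046-106504=1953542
12. interest=⌊1953542·47/10000⌋=9181; principal=116186-9181=107005; balance=1953542-107005=1846537
13. interest=⌊1846537·47/10000⌋=8678; principal=116186-8678=107508; balance=1846537-107508=1739029
14. interest=⌊1739029·47/10000⌋=8173; principal=116186-8173=108013; balance=1739029-108013=1631016
15. interest=⌊1631016·47/10000⌋=7665; principal=116186-7665=108521; balance=1631016-108521=1522495
16. interest=⌊1522495·47/10000⌋=7155; principal=116186-7155=109031; balance=1522495-109031=1413464
17. interest=⌊1413464·47/10000⌋=6643; principal=116186-6643=109543; balance=1413464-109543=1303921
18. interest=⌊1303921·47/10000⌋=6128; principal=116186-6128=110058; balance=1303921-110058=1193863
19. interest=⌊1193863·47/10000⌋=5611; principal=116186-5611=110575; balance=1193863-110575=1083288
20. interest=⌊1083288·47/10000⌋=5091; principal=116186-5091=111095; balance=1083288-111095=972193
21. interest=⌊972193·47/10000⌋=4569; principal=116186-4569=111617; balance=972193-111617=860576
22. interest=⌊860576·47/10000⌋=4044; principal=116186-4044=112142; balance=860576-112142=748434
23. interest=⌊748434·47/10000⌋=3517; principal=116186-3517=112669; balance=748434-112669=635765
24. interest=⌊635765·47/10000⌋=2988; principal=116186-2988=113198; balance=635765-113198=522567
25. interest=⌊522567·47/10000⌋=2456; principal=116186-2456=113730; balance=522567-113730=408837
26. interest=⌊408837·47/10000⌋=1921; principal=116186-1921=114265; balance=408837-114265=294572
27. interest=⌊294572·47/10000⌋=1384; principal=116186-1384=114802; balance=294572-114802=179770
28. interest=⌊179770·47/10000⌋=844; principal=116186-844=115342; balance=179770-115342=64428
29. interest=⌊64428·47/10000⌋=302; principal=min(116186-302,64428)=64428; balance=64428-64428=0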